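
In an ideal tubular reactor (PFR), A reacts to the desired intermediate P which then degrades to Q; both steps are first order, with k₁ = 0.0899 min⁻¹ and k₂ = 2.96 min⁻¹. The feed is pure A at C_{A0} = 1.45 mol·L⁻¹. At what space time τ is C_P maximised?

For first-order series the maximum of C_P occurs at τ_opt = ln(k₂/k₁)/(k₂−k₁).
= ln(2.96/0.0899)/(2.96−0.0899) = ln(32.93)/2.870 = 3.494/2.870 = 1.22 min.

1.22 min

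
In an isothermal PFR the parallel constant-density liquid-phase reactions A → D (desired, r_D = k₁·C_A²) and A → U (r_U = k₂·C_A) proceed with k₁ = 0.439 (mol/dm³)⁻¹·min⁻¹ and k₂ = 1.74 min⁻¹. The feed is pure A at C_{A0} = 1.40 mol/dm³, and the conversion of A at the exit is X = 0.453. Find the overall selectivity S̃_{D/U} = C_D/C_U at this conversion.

C_A = C_{A0}(1−X) = 0.7658 mol/dm³.
Along a PFR/batch, dC_U/dC_A = −r_U/(r_D+r_U) = −k₂/(k₂+k₁·C_A).
Integrating from C_{A0} to C_A: C_U = (1.74/0.439)·ln[(1.74+0.439·1.40)/(1.74+0.439·0.766)] = 3.964·ln(2.355/2.076) = 0.4988 mol/dm³.
Then C_D = (C_{A0}−C_A) − C_U = 0.6342 − 0.4988 = 0.1354 mol/dm³.
S̃_{D/U} = C_D/C_U = 0.1354/0.4988 = 0.272.

0.272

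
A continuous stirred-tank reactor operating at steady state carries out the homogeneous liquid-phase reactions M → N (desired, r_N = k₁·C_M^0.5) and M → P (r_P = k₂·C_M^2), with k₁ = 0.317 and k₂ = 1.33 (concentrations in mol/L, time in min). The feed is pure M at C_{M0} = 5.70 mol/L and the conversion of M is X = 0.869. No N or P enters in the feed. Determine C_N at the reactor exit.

Exit C_M = C_{M0}(1−X) = 5.70×0.131 = 0.7467 mol/L.
A CSTR operates uniformly at the exit composition, giving r_N = 0.2739 and r_P = 0.7416 (each k·C_M^n at C_M = 0.7467).
Fraction of consumed M going to N: r_N/(r_N+r_P) = 0.2697.
C_N = 0.2697·C_{M0}·X = 0.2697×5.70×0.869 = 1.34 mol/L.

1.34 mol/L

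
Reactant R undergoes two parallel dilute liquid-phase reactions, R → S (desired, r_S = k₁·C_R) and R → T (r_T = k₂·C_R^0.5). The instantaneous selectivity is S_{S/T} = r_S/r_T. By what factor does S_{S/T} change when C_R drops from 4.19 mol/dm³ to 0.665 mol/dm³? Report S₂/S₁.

0.398

S_{S/T} = (k₁/k₂)·C_R^0.5, so S₂/S₁ = (C_{R,2}/C_{R,1})^0.5.
= (0.665/4.19)^0.5 = (0.1587)^0.5 = 0.398.
Selectivity toward S falls as C_R falls — high-concentration operation is favoured.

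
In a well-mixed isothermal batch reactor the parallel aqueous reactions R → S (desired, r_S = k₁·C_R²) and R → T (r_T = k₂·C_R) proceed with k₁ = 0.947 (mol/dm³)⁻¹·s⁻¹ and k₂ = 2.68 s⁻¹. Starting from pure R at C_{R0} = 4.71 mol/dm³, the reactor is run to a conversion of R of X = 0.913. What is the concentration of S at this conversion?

C_R = C_{R0}(1−X) = 0.4098 mol/dm³.
Along a PFR/batch, dC_T/dC_R = −r_T/(r_S+r_T) = −k₂/(k₂+k₁·C_R).
Integrating from C_{R0} to C_R: C_T = (2.68/0.947)·ln[(2.68+0.947·4.71)/(2.68+0.947·0.410)] = 2.830·ln(7.140/3.068) = 2.391 mol/dm³.
Then C_S = (C_{R0}−C_R) − C_T = 4.300 − 2.391 = 1.910 mol/dm³.

1.91 mol/dm³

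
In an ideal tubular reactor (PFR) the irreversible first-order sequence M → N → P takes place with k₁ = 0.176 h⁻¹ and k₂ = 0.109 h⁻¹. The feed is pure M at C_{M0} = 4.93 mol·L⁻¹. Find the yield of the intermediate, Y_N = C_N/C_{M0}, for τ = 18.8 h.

The intermediate concentration in a first-order A→B→C sequence is C_N = k₁C_{M0}(e^(−k₁τ) − e^(−k₂τ))/(k₂−k₁).
e^(−k₁τ) = e^(−0.176×18.8) = e^(−3.309) = 0.03656; e^(−k₂τ) = e^(−2.049) = 0.1288.
C_N = 0.176×4.93/(0.109−0.176) × (0.03656−0.1288) = (-12.95)×(-0.09228) = 1.195 mol·L⁻¹.
Y_N = C_N/C_{M0} = 1.195/4.93 = 0.242.

0.242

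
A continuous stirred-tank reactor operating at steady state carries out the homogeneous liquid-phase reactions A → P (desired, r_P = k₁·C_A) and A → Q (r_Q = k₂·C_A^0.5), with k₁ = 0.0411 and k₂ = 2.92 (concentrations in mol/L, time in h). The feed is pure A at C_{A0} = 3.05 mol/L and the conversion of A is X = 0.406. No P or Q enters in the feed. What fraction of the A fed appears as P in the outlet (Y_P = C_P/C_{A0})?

0.00755

Exit C_A = C_{A0}(1−X) = 3.05×0.594 = 1.812 mol/L.
A CSTR operates uniformly at the exit composition, giving r_P = 0.07446 and r_Q = 3.930 (each k·C_A^n at C_A = 1.812).
Fraction of consumed A going to P: r_P/(r_P+r_Q) = 0.01859.
C_P = 0.01859·C_{A0}·X = 0.01859×3.05×0.406 = 0.0230 mol/L; Y_P = C_P/C_{A0} = 0.00755.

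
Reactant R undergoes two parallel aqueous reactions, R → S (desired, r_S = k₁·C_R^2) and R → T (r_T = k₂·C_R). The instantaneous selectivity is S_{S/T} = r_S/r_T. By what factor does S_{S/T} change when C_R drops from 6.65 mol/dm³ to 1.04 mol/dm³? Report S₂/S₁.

0.156

S_{S/T} = (k₁/k₂)·C_R, so S₂/S₁ = (C_{R,2}/C_{R,1}).
= 1.04/6.65 = 0.156.
Selectivity toward S falls as C_R falls — high-concentration operation is favoured.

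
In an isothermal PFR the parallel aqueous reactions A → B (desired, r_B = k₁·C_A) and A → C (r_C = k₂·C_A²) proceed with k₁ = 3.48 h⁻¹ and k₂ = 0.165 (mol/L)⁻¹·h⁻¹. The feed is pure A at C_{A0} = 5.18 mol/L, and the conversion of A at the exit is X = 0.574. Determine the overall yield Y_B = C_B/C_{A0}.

0.489

C_A = C_{A0}(1−X) = 2.207 mol/L.
Along a PFR/batch, dC_B/dC_A = −r_B/(r_B+r_C) = −k₁/(k₁+k₂·C_A).
Integrating from C_{A0} to C_A: C_B = (3.48/0.165)·ln[(3.48+0.165·5.18)/(3.48+0.165·2.21)] = 21.09·ln(4.335/3.844) = 2.533 mol/L.
Y_B = C_B/C_{A0} = 2.533/5.18 = 0.489.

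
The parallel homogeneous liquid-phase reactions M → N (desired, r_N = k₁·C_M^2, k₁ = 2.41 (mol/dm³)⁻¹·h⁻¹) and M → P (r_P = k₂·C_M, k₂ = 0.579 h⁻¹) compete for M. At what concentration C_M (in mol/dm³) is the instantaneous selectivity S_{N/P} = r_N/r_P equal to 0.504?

S_{N/P} = (k₁/k₂)·C_M ⇒ C_M = S·k₂/k₁.
= 0.504×0.579/2.41 = 0.121 mol/dm³.

0.121 mol/dm³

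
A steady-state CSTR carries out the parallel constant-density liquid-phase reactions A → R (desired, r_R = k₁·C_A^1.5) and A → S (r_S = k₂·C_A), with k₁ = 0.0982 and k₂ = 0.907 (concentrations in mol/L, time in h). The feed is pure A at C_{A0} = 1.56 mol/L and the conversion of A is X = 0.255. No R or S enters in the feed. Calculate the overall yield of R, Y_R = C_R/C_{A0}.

Exit C_A = C_{A0}(1−X) = 1.56×0.745 = 1.162 mol/L.
A CSTR operates uniformly at the exit composition, giving r_R = 0.1230 and r_S = 1.054 (each k·C_A^n at C_A = 1.162).
Fraction of consumed A going to R: r_R/(r_R+r_S) = 0.1045.
C_R = 0.1045·C_{A0}·X = 0.1045×1.56×0.255 = 0.0416 mol/L; Y_R = C_R/C_{A0} = 0.0267.

0.0267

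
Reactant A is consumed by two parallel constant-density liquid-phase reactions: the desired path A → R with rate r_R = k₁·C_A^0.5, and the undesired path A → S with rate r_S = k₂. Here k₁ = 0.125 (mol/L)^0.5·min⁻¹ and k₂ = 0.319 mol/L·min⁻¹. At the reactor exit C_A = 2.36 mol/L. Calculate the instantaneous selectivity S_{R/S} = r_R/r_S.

S_{R/S} = r_R/r_S = (k₁·C_A^0.5)/(k₂) = (k₁/k₂)·C_A^0.5.
= (0.125×2.360^0.5) / (0.319) = 0.1920/0.3190 = 0.602.

0.602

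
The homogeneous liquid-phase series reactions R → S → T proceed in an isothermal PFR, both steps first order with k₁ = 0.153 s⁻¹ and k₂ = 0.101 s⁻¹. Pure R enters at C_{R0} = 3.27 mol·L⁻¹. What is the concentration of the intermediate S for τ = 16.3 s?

For first-order series with pure R initially, C_S(τ) = k₁C_{R0}/(k₂−k₁)·(e^(−k₁τ) − e^(−k₂τ)).
e^(−k₁τ) = e^(−0.153×16.3) = e^(−2.494) = 0.08259; e^(−k₂τ) = e^(−1.646) = 0.1928.
C_S = 0.153×3.27/(0.101−0.153) × (0.08259−0.1928) = (-9.621)×(-0.1102) = 1.060 mol·L⁻¹.

1.06 mol·L⁻¹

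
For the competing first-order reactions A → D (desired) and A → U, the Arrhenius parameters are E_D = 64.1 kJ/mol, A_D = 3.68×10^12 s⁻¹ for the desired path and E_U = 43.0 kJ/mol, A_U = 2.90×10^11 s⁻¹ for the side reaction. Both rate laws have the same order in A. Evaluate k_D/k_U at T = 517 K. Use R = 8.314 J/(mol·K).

With equal orders, S_{D/U} = k_D/k_U = (A_D/A_U)·exp[(E_U−E_D)/(RT)].
(E_U−E_D)/(RT) = (43.0−64.1)×10³/(8.314×517) = -21100/4298 = -4.909.
k_D/k_U = (3.68×10^12/2.90×10^11)·exp(-4.909) = 12.69 × 0.007381 = 0.0937.

0.0937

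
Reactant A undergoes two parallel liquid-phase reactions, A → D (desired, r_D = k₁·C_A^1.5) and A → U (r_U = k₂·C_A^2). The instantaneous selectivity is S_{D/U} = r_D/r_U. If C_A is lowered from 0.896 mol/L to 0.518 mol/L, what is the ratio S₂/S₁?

S_{D/U} = (k₁/k₂)·C_A^-0.5, so S₂/S₁ = (C_{A,2}/C_{A,1})^-0.5.
= (0.518/0.896)^(-0.5) = (0.5781)^(-0.5) = 1.32.

1.32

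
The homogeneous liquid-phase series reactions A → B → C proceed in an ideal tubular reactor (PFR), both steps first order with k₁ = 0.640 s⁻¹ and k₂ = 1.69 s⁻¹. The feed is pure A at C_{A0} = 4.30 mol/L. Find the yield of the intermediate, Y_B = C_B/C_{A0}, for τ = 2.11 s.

The intermediate concentration in a first-order A→B→C sequence is C_B = k₁C_{A0}(e^(−k₁τ) − e^(−k₂τ))/(k₂−k₁).
e^(−k₁τ) = e^(−0.640×2.11) = e^(−1.350) = 0.2591; e^(−k₂τ) = e^(−3.566) = 0.02827.
C_B = 0.640×4.30/(1.69−0.640) × (0.2591−0.02827) = 2.621×0.2309 = 0.6051 mol/L.
Y_B = C_B/C_{A0} = 0.6051/4.30 = 0.141.

0.141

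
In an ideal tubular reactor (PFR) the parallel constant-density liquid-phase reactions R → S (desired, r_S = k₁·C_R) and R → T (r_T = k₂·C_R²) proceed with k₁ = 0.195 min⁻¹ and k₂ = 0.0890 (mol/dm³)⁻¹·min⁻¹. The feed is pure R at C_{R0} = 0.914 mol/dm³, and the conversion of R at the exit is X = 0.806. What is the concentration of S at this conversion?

0.593 mol/dm³

C_R = C_{R0}(1−X) = 0.1773 mol/dm³.
Along a PFR/batch, dC_S/dC_R = −r_S/(r_S+r_T) = −k₁/(k₁+k₂·C_R).
Integrating from C_{R0} to C_R: C_S = (0.195/0.0890)·ln[(0.195+0.0890·0.914)/(0.195+0.0890·0.177)] = 2.191·ln(0.2763/0.2108) = 0.5934 mol/dm³.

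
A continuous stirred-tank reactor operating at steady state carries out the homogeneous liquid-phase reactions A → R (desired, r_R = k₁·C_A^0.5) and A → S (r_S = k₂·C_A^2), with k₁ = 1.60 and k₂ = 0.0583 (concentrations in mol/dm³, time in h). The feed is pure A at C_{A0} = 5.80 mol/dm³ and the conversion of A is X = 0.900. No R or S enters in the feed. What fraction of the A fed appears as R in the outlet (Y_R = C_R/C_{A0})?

Exit C_A = C_{A0}(1−X) = 5.80×0.100 = 0.5800 mol/dm³.
A CSTR operates uniformly at the exit composition, giving r_R = 1.219 and r_S = 0.01961 (each k·C_A^n at C_A = 0.5800).
Fraction of consumed A going to R: r_R/(r_R+r_S) = 0.9842.
C_R = 0.9842·C_{A0}·X = 0.9842×5.80×0.900 = 5.14 mol/dm³; Y_R = C_R/C_{A0} = 0.886.

0.886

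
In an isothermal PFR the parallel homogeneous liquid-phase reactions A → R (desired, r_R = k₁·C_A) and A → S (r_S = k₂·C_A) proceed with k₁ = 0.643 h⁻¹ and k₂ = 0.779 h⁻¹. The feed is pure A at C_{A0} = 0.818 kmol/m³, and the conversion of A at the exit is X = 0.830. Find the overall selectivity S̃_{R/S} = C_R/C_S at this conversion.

0.825

C_A = C_{A0}(1−X) = 0.1391 kmol/m³.
Both paths are first order in A, so the instantaneous fraction to R is constant: dC_R/d(−C_A) = k₁/(k₁+k₂) = 0.4522.
C_R = 0.4522·(C_{A0}−C_A) = 0.4522×0.6789 = 0.307 kmol/m³.
C_S = (C_{A0}−C_A)−C_R = 0.3719 kmol/m³; S̃_{R/S} = 0.3070/0.3719 = 0.825.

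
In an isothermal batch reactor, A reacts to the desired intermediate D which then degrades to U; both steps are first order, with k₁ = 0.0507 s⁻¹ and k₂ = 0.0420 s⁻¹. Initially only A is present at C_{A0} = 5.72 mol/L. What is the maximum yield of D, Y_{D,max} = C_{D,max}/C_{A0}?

For a first-order series the maximum intermediate yield is C_{D,max}/C_{A0} = (k₁/k₂)^[k₂/(k₂−k₁)].
= (0.0507/0.0420)^(0.0420/(0.0420−0.0507)) = (1.207)^(-4.828) = 0.4030.

0.403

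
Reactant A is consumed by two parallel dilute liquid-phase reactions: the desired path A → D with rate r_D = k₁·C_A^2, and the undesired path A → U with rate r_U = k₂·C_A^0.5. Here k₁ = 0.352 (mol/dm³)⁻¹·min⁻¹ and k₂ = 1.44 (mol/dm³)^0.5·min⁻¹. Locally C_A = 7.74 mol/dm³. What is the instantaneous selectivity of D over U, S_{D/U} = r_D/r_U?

S_{D/U} = r_D/r_U = (k₁·C_A^2)/(k₂·C_A^0.5) = (k₁/k₂)·C_A^1.5.
= (0.352×7.740^2) / (1.44×7.740^0.5) = 21.09/4.006 = 5.26.

5.26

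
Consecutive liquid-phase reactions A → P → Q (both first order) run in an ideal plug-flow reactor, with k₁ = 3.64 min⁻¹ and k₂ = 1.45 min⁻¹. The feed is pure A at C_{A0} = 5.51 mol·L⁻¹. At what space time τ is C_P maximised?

0.420 min

Setting dC_P/dτ = 0 gives τ_opt = ln(k₂/k₁)/(k₂−k₁).
= ln(1.45/3.64)/(1.45−3.64) = ln(0.3984)/-2.190 = -0.9204/-2.190 = 0.420 min.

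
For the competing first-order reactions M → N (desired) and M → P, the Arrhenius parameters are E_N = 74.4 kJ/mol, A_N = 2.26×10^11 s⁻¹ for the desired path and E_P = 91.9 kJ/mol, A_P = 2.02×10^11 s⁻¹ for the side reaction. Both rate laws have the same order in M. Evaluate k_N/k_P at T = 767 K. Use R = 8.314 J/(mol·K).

Since both paths have the same order in M, the concentration cancels and S_{N/P} = k_N/k_P = (A_N/A_P)·exp[(E_P−E_N)/(RT)].
(E_P−E_N)/(RT) = (91.9−74.4)×10³/(8.314×767) = 17500/6377 = 2.744.
k_N/k_P = (2.26×10^11/2.02×10^11)·exp(2.744) = 1.119 × 15.55 = 17.4.

17.4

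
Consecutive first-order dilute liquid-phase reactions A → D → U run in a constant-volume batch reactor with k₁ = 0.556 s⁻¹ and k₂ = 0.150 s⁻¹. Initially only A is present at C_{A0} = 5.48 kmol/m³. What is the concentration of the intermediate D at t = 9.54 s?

1.76 kmol/m³

The intermediate concentration in a first-order A→B→C sequence is C_D = k₁C_{A0}(e^(−k₁t) − e^(−k₂t))/(k₂−k₁).
e^(−k₁t) = e^(−0.556×9.54) = e^(−5.304) = 0.004970; e^(−k₂t) = e^(−1.431) = 0.2391.
C_D = 0.556×5.48/(0.150−0.556) × (0.004970−0.2391) = (-7.505)×(-0.2341) = 1.757 kmol/m³.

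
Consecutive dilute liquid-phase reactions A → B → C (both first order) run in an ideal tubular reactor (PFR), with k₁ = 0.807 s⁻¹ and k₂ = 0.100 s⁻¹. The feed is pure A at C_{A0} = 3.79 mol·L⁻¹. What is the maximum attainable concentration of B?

2.82 mol·L⁻¹

Evaluating C_B at τ_opt = ln(k₂/k₁)/(k₂−k₁) gives C_{B,max}/C_{A0} = (k₁/k₂)^[k₂/(k₂−k₁)].
= (0.807/0.100)^(0.100/(0.100−0.807)) = (8.070)^(-0.1414) = 0.7443.
C_{B,max} = 0.7443×3.79 = 2.82 mol·L⁻¹.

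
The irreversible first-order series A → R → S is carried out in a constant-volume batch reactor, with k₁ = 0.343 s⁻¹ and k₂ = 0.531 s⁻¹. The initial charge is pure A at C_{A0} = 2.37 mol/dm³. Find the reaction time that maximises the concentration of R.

For first-order series the maximum of C_R occurs at t_opt = ln(k₂/k₁)/(k₂−k₁).
= ln(0.531/0.343)/(0.531−0.343) = ln(1.548)/0.1880 = 0.4370/0.1880 = 2.32 s.

2.32 s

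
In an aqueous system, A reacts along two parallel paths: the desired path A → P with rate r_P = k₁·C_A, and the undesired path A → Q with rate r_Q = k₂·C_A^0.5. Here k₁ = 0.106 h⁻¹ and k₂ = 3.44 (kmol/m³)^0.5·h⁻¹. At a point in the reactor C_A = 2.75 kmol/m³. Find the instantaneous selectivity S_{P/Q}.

S_{P/Q} = r_P/r_Q = (k₁·C_A)/(k₂·C_A^0.5) = (k₁/k₂)·C_A^0.5.
= (0.106×2.750) / (3.44×2.750^0.5) = 0.2915/5.705 = 0.0511.

0.0511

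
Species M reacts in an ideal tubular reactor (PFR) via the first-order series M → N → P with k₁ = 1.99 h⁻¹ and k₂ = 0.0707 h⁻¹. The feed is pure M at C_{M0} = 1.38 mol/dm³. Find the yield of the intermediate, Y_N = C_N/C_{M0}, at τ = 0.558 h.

Solving the coupled first-order balances gives C_N(τ) = [k₁/(k₂−k₁)]·C_{M0}·(e^(−k₁τ) − e^(−k₂τ)).
e^(−k₁τ) = e^(−1.99×0.558) = e^(−1.110) = 0.3294; e^(−k₂τ) = e^(−0.03945) = 0.9613.
C_N = 1.99×1.38/(0.0707−1.99) × (0.3294−0.9613) = (-1.431)×(-0.6319) = 0.9041 mol/dm³.
Y_N = C_N/C_{M0} = 0.9041/1.38 = 0.655.

0.655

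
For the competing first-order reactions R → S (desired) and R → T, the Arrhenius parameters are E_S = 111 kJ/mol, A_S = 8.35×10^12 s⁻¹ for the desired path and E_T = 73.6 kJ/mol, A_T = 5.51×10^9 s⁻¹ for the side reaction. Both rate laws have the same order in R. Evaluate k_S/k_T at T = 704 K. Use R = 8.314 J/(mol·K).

k_S/k_T = (A_S/A_T)·exp[−(E_S−E_T)/(RT)] = (A_S/A_T)·exp[(E_T−E_S)/(RT)].
(E_T−E_S)/(RT) = (73.6−111)×10³/(8.314×704) = -37400/5853 = -6.390.
k_S/k_T = (8.35×10^12/5.51×10^9)·exp(-6.390) = 1515 × 0.001679 = 2.54.

2.54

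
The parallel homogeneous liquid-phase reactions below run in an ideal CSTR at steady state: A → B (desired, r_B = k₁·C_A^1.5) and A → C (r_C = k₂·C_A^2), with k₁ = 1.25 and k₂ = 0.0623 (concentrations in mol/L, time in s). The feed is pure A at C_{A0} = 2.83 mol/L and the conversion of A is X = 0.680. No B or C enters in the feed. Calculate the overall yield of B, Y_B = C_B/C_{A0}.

0.649

Exit C_A = C_{A0}(1−X) = 2.83×0.320 = 0.9056 mol/L.
Rates in a CSTR are evaluated at the outlet concentration: r_B = 1.25×0.9056^1.5 = 1.077, r_C = 0.0623×0.9056^2 = 0.05109.
Fraction of consumed A going to B: r_B/(r_B+r_C) = 0.9547.
C_B = 0.9547·C_{A0}·X = 0.9547×2.83×0.680 = 1.84 mol/L; Y_B = C_B/C_{A0} = 0.649.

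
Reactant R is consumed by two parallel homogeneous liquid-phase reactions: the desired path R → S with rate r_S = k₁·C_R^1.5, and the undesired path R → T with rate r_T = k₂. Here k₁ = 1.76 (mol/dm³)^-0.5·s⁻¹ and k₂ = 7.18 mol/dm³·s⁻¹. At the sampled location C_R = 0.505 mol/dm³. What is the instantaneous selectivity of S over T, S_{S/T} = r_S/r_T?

S_{S/T} = r_S/r_T = (k₁·C_R^1.5)/(k₂) = (k₁/k₂)·C_R^1.5.
= (1.76×0.5050^1.5) / (7.18) = 0.6316/7.180 = 0.0880.

0.0880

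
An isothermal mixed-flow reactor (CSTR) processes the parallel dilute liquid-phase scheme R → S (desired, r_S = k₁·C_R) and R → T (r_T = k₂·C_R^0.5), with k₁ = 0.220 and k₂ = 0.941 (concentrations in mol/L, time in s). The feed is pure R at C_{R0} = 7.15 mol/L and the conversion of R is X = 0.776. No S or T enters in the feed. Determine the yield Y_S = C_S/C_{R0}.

0.177

Exit C_R = C_{R0}(1−X) = 7.15×0.224 = 1.602 mol/L.
A CSTR operates uniformly at the exit composition, giving r_S = 0.3524 and r_T = 1.191 (each k·C_R^n at C_R = 1.602).
Fraction of consumed R going to S: r_S/(r_S+r_T) = 0.2283.
C_S = 0.2283·C_{R0}·X = 0.2283×7.15×0.776 = 1.27 mol/L; Y_S = C_S/C_{R0} = 0.177.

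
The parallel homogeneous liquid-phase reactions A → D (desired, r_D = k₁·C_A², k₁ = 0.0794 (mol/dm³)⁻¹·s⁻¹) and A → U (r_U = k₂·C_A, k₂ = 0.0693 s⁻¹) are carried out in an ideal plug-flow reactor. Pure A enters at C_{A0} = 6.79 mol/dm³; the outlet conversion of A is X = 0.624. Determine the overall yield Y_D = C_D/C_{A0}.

C_A = C_{A0}(1−X) = 2.553 mol/dm³.
Along a PFR/batch, dC_U/dC_A = −r_U/(r_D+r_U) = −k₂/(k₂+k₁·C_A).
Integrating from C_{A0} to C_A: C_U = (0.0693/0.0794)·ln[(0.0693+0.0794·6.79)/(0.0693+0.0794·2.55)] = 0.8728·ln(0.6084/0.2720) = 0.7026 mol/dm³.
Then C_D = (C_{A0}−C_A) − C_U = 4.237 − 0.7026 = 3.534 mol/dm³.
Y_D = C_D/C_{A0} = 3.534/6.79 = 0.521.

0.521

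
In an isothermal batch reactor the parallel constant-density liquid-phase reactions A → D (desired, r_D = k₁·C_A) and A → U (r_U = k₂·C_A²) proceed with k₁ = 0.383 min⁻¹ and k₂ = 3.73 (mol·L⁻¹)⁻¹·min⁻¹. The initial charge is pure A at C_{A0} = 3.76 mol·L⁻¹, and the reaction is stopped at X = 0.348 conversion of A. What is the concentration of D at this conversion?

C_A = C_{A0}(1−X) = 2.452 mol·L⁻¹.
Along a PFR/batch, dC_D/dC_A = −r_D/(r_D+r_U) = −k₁/(k₁+k₂·C_A).
Integrating from C_{A0} to C_A: C_D = (0.383/3.73)·ln[(0.383+3.73·3.76)/(0.383+3.73·2.45)] = 0.1027·ln(14.41/9.527) = 0.04247 mol·L⁻¹.

0.0425 mol·L⁻¹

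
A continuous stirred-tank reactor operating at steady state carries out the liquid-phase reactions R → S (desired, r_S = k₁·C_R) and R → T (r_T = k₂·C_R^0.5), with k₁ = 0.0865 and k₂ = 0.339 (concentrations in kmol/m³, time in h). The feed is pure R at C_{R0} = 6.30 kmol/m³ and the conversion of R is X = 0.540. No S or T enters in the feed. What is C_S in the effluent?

1.03 kmol/m³

Exit C_R = C_{R0}(1−X) = 6.30×0.460 = 2.898 kmol/m³.
A CSTR operates uniformly at the exit composition, giving r_S = 0.2507 and r_T = 0.5771 (each k·C_R^n at C_R = 2.898).
Fraction of consumed R going to S: r_S/(r_S+r_T) = 0.3028.
C_S = 0.3028·C_{R0}·X = 0.3028×6.30×0.540 = 1.03 kmol/m³.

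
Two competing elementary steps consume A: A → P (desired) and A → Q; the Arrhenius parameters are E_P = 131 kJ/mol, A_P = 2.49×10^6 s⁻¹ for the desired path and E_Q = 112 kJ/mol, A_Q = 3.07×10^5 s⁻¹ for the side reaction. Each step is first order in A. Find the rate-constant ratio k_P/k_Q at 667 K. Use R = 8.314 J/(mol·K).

k_P/k_Q = (A_P/A_Q)·exp[−(E_P−E_Q)/(RT)] = (A_P/A_Q)·exp[(E_Q−E_P)/(RT)].
(E_Q−E_P)/(RT) = (112−131)×10³/(8.314×667) = -19000/5545 = -3.426.
k_P/k_Q = (2.49×10^6/3.07×10^5)·exp(-3.426) = 8.111 × 0.03251 = 0.264.
Since E_P > E_Q, raising the temperature improves selectivity toward P.

0.264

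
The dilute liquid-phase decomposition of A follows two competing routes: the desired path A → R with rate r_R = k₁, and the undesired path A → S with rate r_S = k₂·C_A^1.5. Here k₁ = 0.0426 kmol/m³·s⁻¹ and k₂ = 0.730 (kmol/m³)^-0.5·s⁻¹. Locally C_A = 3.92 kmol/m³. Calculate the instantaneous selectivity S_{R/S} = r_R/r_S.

S_{R/S} = r_R/r_S = (k₁)/(k₂·C_A^1.5) = (k₁/k₂)·C_A^-1.5.
= (0.0426) / (0.730×3.920^1.5) = 0.04260/5.666 = 0.00752.
The undesired path is higher order in A, so low C_A (CSTR or dilute feed) favours R.

0.00752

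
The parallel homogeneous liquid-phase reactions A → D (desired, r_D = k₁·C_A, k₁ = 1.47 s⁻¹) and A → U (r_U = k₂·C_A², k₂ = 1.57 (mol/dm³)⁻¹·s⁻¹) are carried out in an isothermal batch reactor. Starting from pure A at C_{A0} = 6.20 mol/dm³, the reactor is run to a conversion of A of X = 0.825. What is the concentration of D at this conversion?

1.18 mol/dm³

C_A = C_{A0}(1−X) = 1.085 mol/dm³.
Along a PFR/batch, dC_D/dC_A = −r_D/(r_D+r_U) = −k₁/(k₁+k₂·C_A).
Integrating from C_{A0} to C_A: C_D = (1.47/1.57)·ln[(1.47+1.57·6.20)/(1.47+1.57·1.09)] = 0.9363·ln(11.20/3.173) = 1.181 mol/dm³.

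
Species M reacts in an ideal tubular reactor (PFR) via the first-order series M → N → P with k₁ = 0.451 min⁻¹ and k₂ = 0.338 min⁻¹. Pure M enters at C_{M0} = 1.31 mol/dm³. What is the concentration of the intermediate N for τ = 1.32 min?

Solving the coupled first-order balances gives C_N(τ) = [k₁/(k₂−k₁)]·C_{M0}·(e^(−k₁τ) − e^(−k₂τ)).
e^(−k₁τ) = e^(−0.451×1.32) = e^(−0.5953) = 0.5514; e^(−k₂τ) = e^(−0.4462) = 0.6401.
C_N = 0.451×1.31/(0.338−0.451) × (0.5514−0.6401) = (-5.228)×(-0.08870) = 0.4637 mol/dm³.

0.464 mol/dm³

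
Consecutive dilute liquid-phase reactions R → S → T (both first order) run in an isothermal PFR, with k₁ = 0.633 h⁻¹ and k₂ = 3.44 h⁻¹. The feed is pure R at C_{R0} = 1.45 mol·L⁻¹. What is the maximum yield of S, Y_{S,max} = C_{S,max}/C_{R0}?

0.126

For a first-order series the maximum intermediate yield is C_{S,max}/C_{R0} = (k₁/k₂)^[k₂/(k₂−k₁)].
= (0.633/3.44)^(3.44/(3.44−0.633)) = (0.1840)^(1.226) = 0.1256.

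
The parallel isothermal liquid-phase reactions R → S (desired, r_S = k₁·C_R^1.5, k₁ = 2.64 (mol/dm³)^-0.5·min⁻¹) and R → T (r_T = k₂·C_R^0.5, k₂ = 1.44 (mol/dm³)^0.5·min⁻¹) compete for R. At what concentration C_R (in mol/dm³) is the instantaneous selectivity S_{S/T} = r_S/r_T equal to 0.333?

0.182 mol/dm³

S_{S/T} = (k₁/k₂)·C_R ⇒ C_R = S·k₂/k₁.
= 0.333×1.44/2.64 = 0.182 mol/dm³.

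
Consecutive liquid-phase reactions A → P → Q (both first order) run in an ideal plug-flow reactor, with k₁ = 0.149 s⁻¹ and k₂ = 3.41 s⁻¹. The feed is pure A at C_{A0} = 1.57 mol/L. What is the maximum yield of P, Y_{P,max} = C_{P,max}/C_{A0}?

For a first-order series the maximum intermediate yield is C_{P,max}/C_{A0} = (k₁/k₂)^[k₂/(k₂−k₁)].
= (0.149/3.41)^(3.41/(3.41−0.149)) = (0.04370)^(1.046) = 0.03787.

0.0379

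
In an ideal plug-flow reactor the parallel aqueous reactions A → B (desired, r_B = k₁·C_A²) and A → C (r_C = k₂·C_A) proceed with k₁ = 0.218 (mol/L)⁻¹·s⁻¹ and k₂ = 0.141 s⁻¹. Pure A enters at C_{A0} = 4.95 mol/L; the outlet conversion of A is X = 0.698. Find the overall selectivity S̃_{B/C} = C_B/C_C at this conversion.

4.56

C_A = C_{A0}(1−X) = 1.495 mol/L.
Along a PFR/batch, dC_C/dC_A = −r_C/(r_B+r_C) = −k₂/(k₂+k₁·C_A).
Integrating from C_{A0} to C_A: C_C = (0.141/0.218)·ln[(0.141+0.218·4.95)/(0.141+0.218·1.49)] = 0.6468·ln(1.220/0.4669) = 0.6213 mol/L.
Then C_B = (C_{A0}−C_A) − C_C = 3.455 − 0.6213 = 2.834 mol/L.
S̃_{B/C} = C_B/C_C = 2.834/0.6213 = 4.56.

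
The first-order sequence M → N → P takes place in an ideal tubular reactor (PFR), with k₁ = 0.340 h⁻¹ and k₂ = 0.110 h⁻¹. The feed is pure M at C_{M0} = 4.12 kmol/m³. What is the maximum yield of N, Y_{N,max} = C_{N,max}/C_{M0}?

0.583

For a first-order series the maximum intermediate yield is C_{N,max}/C_{M0} = (k₁/k₂)^[k₂/(k₂−k₁)].
= (0.340/0.110)^(0.110/(0.110−0.340)) = (3.091)^(-0.4783) = 0.5829.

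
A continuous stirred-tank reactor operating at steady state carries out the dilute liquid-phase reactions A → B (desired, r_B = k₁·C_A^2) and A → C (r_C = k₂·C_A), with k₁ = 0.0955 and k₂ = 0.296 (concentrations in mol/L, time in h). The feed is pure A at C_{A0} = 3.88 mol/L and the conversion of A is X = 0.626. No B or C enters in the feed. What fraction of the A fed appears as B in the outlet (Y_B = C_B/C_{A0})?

Exit C_A = C_{A0}(1−X) = 3.88×0.374 = 1.451 mol/L.
In a CSTR the entire volume is at exit conditions, so r_B = 0.0955×1.451^2 = 0.2011 and r_C = 0.296×1.451 = 0.4295.
Fraction of consumed A going to B: r_B/(r_B+r_C) = 0.3189.
C_B = 0.3189·C_{A0}·X = 0.3189×3.88×0.626 = 0.775 mol/L; Y_B = C_B/C_{A0} = 0.200.

0.200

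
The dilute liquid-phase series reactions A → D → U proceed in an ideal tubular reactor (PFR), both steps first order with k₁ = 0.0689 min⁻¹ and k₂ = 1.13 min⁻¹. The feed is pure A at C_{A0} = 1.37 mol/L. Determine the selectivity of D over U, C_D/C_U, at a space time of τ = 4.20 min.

0.236

For first-order series with pure A initially, C_D(τ) = k₁C_{A0}/(k₂−k₁)·(e^(−k₁τ) − e^(−k₂τ)).
e^(−k₁τ) = e^(−0.0689×4.20) = e^(−0.2894) = 0.7487; e^(−k₂τ) = e^(−4.746) = 0.008686.
C_D = 0.0689×1.37/(1.13−0.0689) × (0.7487−0.008686) = 0.08896×0.7400 = 0.06583 mol/L.
C_A = C_{A0}e^(−k₁τ) = 1.026 mol/L, so C_U = C_{A0}−C_A−C_D = 0.2784 mol/L; C_D/C_U = 0.236.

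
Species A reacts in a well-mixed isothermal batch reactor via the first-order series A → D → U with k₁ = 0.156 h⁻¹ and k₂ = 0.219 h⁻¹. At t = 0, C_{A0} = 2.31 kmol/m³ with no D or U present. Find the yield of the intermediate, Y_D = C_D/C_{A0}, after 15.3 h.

0.141

For first-order series with pure A initially, C_D(t) = k₁C_{A0}/(k₂−k₁)·(e^(−k₁t) − e^(−k₂t)).
e^(−k₁t) = e^(−0.156×15.3) = e^(−2.387) = 0.09192; e^(−k₂t) = e^(−3.351) = 0.03506.
C_D = 0.156×2.31/(0.219−0.156) × (0.09192−0.03506) = 5.720×0.05686 = 0.3253 kmol/m³.
Y_D = C_D/C_{A0} = 0.3253/2.31 = 0.141.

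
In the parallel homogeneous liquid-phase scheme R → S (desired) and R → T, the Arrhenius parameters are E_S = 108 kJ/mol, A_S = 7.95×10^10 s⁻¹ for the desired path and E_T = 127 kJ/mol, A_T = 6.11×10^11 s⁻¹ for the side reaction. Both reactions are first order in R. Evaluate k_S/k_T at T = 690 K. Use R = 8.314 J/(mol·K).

3.57

k_S/k_T = (A_S/A_T)·exp[−(E_S−E_T)/(RT)] = (A_S/A_T)·exp[(E_T−E_S)/(RT)].
(E_T−E_S)/(RT) = (127−108)×10³/(8.314×690) = 19000/5737 = 3.312.
k_S/k_T = (7.95×10^10/6.11×10^11)·exp(3.312) = 0.1301 × 27.44 = 3.57.
Since E_S < E_T, lowering the temperature improves selectivity toward S.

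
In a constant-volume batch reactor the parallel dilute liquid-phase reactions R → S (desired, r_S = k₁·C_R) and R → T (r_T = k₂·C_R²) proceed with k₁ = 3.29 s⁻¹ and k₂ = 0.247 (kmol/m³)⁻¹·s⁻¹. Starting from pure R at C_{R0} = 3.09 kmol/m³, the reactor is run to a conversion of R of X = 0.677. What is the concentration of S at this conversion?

C_R = C_{R0}(1−X) = 0.9981 kmol/m³.
Along a PFR/batch, dC_S/dC_R = −r_S/(r_S+r_T) = −k₁/(k₁+k₂·C_R).
Integrating from C_{R0} to C_R: C_S = (3.29/0.247)·ln[(3.29+0.247·3.09)/(3.29+0.247·0.998)] = 13.32·ln(4.053/3.537) = 1.816 kmol/m³.

1.82 kmol/m³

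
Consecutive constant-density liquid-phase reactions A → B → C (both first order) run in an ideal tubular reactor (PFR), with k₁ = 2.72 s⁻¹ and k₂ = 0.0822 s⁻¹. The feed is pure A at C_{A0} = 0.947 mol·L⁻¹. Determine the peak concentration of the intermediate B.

0.849 mol·L⁻¹

Evaluating C_B at τ_opt = ln(k₂/k₁)/(k₂−k₁) gives C_{B,max}/C_{A0} = (k₁/k₂)^[k₂/(k₂−k₁)].
= (2.72/0.0822)^(0.0822/(0.0822−2.72)) = (33.09)^(-0.03116) = 0.8967.
C_{B,max} = 0.8967×0.947 = 0.849 mol·L⁻¹.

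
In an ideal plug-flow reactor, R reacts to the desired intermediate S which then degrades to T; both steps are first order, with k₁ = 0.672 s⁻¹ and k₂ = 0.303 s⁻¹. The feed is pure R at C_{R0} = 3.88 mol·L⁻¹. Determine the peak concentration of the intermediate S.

2.02 mol·L⁻¹

Evaluating C_S at τ_opt = ln(k₂/k₁)/(k₂−k₁) gives C_{S,max}/C_{R0} = (k₁/k₂)^[k₂/(k₂−k₁)].
= (0.672/0.303)^(0.303/(0.303−0.672)) = (2.218)^(-0.8211) = 0.5199.
C_{S,max} = 0.5199×3.88 = 2.02 mol·L⁻¹.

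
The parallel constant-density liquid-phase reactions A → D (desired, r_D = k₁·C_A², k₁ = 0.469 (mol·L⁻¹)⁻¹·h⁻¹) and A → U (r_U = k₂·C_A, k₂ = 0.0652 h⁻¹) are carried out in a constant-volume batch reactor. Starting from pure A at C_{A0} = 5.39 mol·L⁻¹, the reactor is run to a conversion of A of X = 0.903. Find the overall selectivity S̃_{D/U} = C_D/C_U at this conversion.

15.5

C_A = C_{A0}(1−X) = 0.5228 mol·L⁻¹.
Along a PFR/batch, dC_U/dC_A = −r_U/(r_D+r_U) = −k₂/(k₂+k₁·C_A).
Integrating from C_{A0} to C_A: C_U = (0.0652/0.469)·ln[(0.0652+0.469·5.39)/(0.0652+0.469·0.523)] = 0.1390·ln(2.593/0.3104) = 0.2951 mol·L⁻¹.
Then C_D = (C_{A0}−C_A) − C_U = 4.867 − 0.2951 = 4.572 mol·L⁻¹.
S̃_{D/U} = C_D/C_U = 4.572/0.2951 = 15.5.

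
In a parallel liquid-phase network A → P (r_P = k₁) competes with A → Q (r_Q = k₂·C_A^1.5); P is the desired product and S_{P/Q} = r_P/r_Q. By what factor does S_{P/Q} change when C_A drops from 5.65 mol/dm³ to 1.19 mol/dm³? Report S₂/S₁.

10.3

S_{P/Q} = (k₁/k₂)·C_A^-1.5, so S₂/S₁ = (C_{A,2}/C_{A,1})^-1.5.
= (1.19/5.65)^(-1.5) = (0.2106)^(-1.5) = 10.3.
Selectivity toward P rises as C_A falls — low-concentration operation is favoured.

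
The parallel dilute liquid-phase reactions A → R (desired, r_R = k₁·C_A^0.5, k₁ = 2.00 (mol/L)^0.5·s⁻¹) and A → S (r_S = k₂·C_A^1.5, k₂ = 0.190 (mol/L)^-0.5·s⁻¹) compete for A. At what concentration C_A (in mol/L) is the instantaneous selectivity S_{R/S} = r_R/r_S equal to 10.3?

1.02 mol/L

S_{R/S} = (k₁/k₂)·C_A⁻¹ ⇒ C_A = (S·k₂/k₁)^(-1).
= (10.3×0.190/2.00)^(-1) = (0.9785)^(-1) = 1.02 mol/L.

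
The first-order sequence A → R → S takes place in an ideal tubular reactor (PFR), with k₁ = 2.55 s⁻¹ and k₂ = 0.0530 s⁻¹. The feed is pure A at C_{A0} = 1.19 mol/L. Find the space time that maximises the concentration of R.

The intermediate peaks when r₁ = r₂, i.e. k₁e^(−k₁τ) = k₂e^(−k₂τ), giving τ_opt = ln(k₂/k₁)/(k₂−k₁).
= ln(0.0530/2.55)/(0.0530−2.55) = ln(0.02078)/-2.497 = -3.874/-2.497 = 1.55 s.

1.55 s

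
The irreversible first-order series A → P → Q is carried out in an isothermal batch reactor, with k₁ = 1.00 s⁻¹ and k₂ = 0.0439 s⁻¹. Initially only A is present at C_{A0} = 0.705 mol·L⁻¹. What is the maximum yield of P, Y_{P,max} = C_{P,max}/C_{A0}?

At the optimum, C_{P,max}/C_{A0} = (k₁/k₂)^[k₂/(k₂−k₁)].
= (1.00/0.0439)^(0.0439/(0.0439−1.00)) = (22.78)^(-0.04592) = 0.8663.

0.866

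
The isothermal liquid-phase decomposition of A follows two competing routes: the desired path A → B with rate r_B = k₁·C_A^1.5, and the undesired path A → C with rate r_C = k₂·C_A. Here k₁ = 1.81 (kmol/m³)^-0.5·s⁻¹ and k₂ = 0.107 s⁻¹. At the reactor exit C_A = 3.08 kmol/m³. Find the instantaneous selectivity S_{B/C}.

29.7

S_{B/C} = r_B/r_C = (k₁·C_A^1.5)/(k₂·C_A) = (k₁/k₂)·C_A^0.5.
= (1.81×3.080^1.5) / (0.107×3.080) = 9.784/0.3296 = 29.7.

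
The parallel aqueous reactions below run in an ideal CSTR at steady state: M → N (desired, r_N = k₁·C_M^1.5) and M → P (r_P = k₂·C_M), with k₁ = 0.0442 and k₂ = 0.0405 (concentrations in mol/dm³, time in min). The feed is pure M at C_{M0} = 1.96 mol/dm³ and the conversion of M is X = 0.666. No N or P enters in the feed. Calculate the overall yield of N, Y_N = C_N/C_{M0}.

Exit C_M = C_{M0}(1−X) = 1.96×0.334 = 0.6546 mol/dm³.
Rates in a CSTR are evaluated at the outlet concentration: r_N = 0.0442×0.6546^1.5 = 0.02341, r_P = 0.0405×0.6546 = 0.02651.
Fraction of consumed M going to N: r_N/(r_N+r_P) = 0.4689.
C_N = 0.4689·C_{M0}·X = 0.4689×1.96×0.666 = 0.612 mol/dm³; Y_N = C_N/C_{M0} = 0.312.

0.312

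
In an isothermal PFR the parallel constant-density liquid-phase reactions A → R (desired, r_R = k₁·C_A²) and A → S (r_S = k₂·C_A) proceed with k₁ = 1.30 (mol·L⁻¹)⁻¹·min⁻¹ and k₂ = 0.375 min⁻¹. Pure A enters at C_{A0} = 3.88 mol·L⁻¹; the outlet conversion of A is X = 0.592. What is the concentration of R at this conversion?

2.07 mol·L⁻¹

C_A = C_{A0}(1−X) = 1.583 mol·L⁻¹.
Along a PFR/batch, dC_S/dC_A = −r_S/(r_R+r_S) = −k₂/(k₂+k₁·C_A).
Integrating from C_{A0} to C_A: C_S = (0.375/1.30)·ln[(0.375+1.30·3.88)/(0.375+1.30·1.58)] = 0.2885·ln(5.419/2.433) = 0.2310 mol·L⁻¹.
Then C_R = (C_{A0}−C_A) − C_S = 2.297 − 0.2310 = 2.066 mol·L⁻¹.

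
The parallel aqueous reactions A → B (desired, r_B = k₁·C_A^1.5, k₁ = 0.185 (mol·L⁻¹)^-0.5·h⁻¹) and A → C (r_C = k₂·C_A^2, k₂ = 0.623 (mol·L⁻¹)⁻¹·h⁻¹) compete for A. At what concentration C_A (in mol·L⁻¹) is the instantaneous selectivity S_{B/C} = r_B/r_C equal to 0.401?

S_{B/C} = (k₁/k₂)·C_A^-0.5 ⇒ C_A = (S·k₂/k₁)^(-2).
= (0.401×0.623/0.185)^(-2) = (1.350)^(-2) = 0.548 mol·L⁻¹.

0.548 mol·L⁻¹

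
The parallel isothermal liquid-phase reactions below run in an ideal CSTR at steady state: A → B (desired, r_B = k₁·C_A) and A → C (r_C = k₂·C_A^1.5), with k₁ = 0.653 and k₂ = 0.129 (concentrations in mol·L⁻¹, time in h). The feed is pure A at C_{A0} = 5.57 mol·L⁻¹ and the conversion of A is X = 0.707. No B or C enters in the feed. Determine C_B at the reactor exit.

3.14 mol·L⁻¹

Exit C_A = C_{A0}(1−X) = 5.57×0.293 = 1.632 mol·L⁻¹.
Rates in a CSTR are evaluated at the outlet concentration: r_B = 0.653×1.632 = 1.066, r_C = 0.129×1.632^1.5 = 0.2690.
Fraction of consumed A going to B: r_B/(r_B+r_C) = 0.7985.
C_B = 0.7985·C_{A0}·X = 0.7985×5.57×0.707 = 3.14 mol·L⁻¹.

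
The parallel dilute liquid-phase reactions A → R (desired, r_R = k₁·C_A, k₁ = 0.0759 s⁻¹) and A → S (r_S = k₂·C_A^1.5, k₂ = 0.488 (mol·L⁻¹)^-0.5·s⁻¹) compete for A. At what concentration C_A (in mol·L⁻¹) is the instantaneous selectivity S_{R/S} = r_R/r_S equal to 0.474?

S_{R/S} = (k₁/k₂)·C_A^-0.5 ⇒ C_A = (S·k₂/k₁)^(-2).
= (0.474×0.488/0.0759)^(-2) = (3.048)^(-2) = 0.108 mol·L⁻¹.

0.108 mol·L⁻¹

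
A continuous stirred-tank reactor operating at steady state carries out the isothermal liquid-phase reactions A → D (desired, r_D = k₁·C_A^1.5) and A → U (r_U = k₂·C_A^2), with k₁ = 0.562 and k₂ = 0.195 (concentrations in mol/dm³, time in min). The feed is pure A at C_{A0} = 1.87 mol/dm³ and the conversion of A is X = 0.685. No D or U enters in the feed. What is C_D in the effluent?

1.01 mol/dm³

Exit C_A = C_{A0}(1−X) = 1.87×0.315 = 0.5890 mol/dm³.
Rates in a CSTR are evaluated at the outlet concentration: r_D = 0.562×0.5890^1.5 = 0.2541, r_U = 0.195×0.5890^2 = 0.06766.
Fraction of consumed A going to D: r_D/(r_D+r_U) = 0.7897.
C_D = 0.7897·C_{A0}·X = 0.7897×1.87×0.685 = 1.01 mol/dm³.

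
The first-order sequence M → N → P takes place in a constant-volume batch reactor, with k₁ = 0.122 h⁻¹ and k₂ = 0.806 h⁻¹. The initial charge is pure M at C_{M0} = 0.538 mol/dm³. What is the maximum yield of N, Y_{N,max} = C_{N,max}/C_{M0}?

Evaluating C_N at t_opt = ln(k₂/k₁)/(k₂−k₁) gives C_{N,max}/C_{M0} = (k₁/k₂)^[k₂/(k₂−k₁)].
= (0.122/0.806)^(0.806/(0.806−0.122)) = (0.1514)^(1.178) = 0.1081.

0.108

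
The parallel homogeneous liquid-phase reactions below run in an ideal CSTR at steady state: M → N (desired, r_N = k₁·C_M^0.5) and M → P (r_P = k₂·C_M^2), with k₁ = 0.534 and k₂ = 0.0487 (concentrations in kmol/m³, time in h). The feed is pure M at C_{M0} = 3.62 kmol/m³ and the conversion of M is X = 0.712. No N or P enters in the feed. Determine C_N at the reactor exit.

Exit C_M = C_{M0}(1−X) = 3.62×0.288 = 1.043 kmol/m³.
Rates in a CSTR are evaluated at the outlet concentration: r_N = 0.534×1.043^0.5 = 0.5452, r_P = 0.0487×1.043^2 = 0.05293.
Fraction of consumed M going to N: r_N/(r_N+r_P) = 0.9115.
C_N = 0.9115·C_{M0}·X = 0.9115×3.62×0.712 = 2.35 kmol/m³.

2.35 kmol/m³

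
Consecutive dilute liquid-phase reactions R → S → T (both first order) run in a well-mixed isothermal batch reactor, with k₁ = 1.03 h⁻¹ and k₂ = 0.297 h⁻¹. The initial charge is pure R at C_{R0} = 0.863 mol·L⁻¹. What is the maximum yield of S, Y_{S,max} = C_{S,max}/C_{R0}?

At the optimum, C_{S,max}/C_{R0} = (k₁/k₂)^[k₂/(k₂−k₁)].
= (1.03/0.297)^(0.297/(0.297−1.03)) = (3.468)^(-0.4052) = 0.6042.

0.604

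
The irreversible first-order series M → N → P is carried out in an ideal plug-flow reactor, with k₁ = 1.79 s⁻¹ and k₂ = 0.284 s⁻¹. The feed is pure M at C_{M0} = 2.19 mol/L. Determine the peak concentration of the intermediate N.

1.55 mol/L

For a first-order series the maximum intermediate yield is C_{N,max}/C_{M0} = (k₁/k₂)^[k₂/(k₂−k₁)].
= (1.79/0.284)^(0.284/(0.284−1.79)) = (6.303)^(-0.1886) = 0.7067.
C_{N,max} = 0.7067×2.19 = 1.55 mol/L.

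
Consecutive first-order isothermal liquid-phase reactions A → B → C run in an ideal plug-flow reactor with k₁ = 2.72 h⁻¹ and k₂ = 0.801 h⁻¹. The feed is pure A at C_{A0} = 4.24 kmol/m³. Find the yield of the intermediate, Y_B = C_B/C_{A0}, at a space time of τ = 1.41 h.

0.428

The intermediate concentration in a first-order A→B→C sequence is C_B = k₁C_{A0}(e^(−k₁τ) − e^(−k₂τ))/(k₂−k₁).
e^(−k₁τ) = e^(−2.72×1.41) = e^(−3.835) = 0.02160; e^(−k₂τ) = e^(−1.129) = 0.3232.
C_B = 2.72×4.24/(0.801−2.72) × (0.02160−0.3232) = (-6.010)×(-0.3016) = 1.813 kmol/m³.
Y_B = C_B/C_{A0} = 1.813/4.24 = 0.428.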